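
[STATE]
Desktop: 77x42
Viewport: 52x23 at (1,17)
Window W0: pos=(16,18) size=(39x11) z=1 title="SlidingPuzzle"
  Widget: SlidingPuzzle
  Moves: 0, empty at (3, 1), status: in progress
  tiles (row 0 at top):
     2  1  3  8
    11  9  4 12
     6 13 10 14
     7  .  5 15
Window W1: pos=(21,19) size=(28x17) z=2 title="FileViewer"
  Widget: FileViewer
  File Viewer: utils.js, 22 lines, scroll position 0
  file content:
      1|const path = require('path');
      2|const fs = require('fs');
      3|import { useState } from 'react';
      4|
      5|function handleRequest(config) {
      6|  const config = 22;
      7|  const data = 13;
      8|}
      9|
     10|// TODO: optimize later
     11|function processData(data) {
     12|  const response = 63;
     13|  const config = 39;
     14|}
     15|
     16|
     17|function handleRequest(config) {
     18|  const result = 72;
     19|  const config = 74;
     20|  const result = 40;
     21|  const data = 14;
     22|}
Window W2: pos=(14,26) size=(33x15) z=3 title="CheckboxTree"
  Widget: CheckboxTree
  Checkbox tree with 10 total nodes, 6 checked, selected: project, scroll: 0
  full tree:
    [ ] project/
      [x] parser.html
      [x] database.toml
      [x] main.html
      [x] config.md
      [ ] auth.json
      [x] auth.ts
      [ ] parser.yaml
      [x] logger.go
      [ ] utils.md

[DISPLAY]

                                                    
               ┏━━━━━━━━━━━━━━━━━━━━━━━━━━━━━━━━━━━━
               ┃ Sli┏━━━━━━━━━━━━━━━━━━━━━━━━━━┓    
               ┠────┃ FileViewer               ┃────
               ┃┌───┠──────────────────────────┨    
               ┃│  2┃const path = require('pat▲┃    
               ┃├───┃const fs = require('fs');█┃    
               ┃│ 11┃import { useState } from ░┃    
               ┃├───┃                         ░┃    
             ┏━━━━━━━━━━━━━━━━━━━━━━━━━━━━━━━┓░┃    
             ┃ CheckboxTree                  ┃░┃    
             ┠───────────────────────────────┨░┃━━━━
             ┃>[-] project/                  ┃░┃    
             ┃   [x] parser.html             ┃░┃    
             ┃   [x] database.toml           ┃░┃    
             ┃   [x] main.html               ┃░┃    
             ┃   [x] config.md               ┃░┃    
             ┃   [ ] auth.json               ┃▼┃    
             ┃   [x] auth.ts                 ┃━┛    
             ┃   [ ] parser.yaml             ┃      
             ┃   [x] logger.go               ┃      
             ┃   [ ] utils.md                ┃      
             ┃                               ┃      


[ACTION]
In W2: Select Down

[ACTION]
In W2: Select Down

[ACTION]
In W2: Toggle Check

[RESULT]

                                                    
               ┏━━━━━━━━━━━━━━━━━━━━━━━━━━━━━━━━━━━━
               ┃ Sli┏━━━━━━━━━━━━━━━━━━━━━━━━━━┓    
               ┠────┃ FileViewer               ┃────
               ┃┌───┠──────────────────────────┨    
               ┃│  2┃const path = require('pat▲┃    
               ┃├───┃const fs = require('fs');█┃    
               ┃│ 11┃import { useState } from ░┃    
               ┃├───┃                         ░┃    
             ┏━━━━━━━━━━━━━━━━━━━━━━━━━━━━━━━┓░┃    
             ┃ CheckboxTree                  ┃░┃    
             ┠───────────────────────────────┨░┃━━━━
             ┃ [-] project/                  ┃░┃    
             ┃   [x] parser.html             ┃░┃    
             ┃>  [ ] database.toml           ┃░┃    
             ┃   [x] main.html               ┃░┃    
             ┃   [x] config.md               ┃░┃    
             ┃   [ ] auth.json               ┃▼┃    
             ┃   [x] auth.ts                 ┃━┛    
             ┃   [ ] parser.yaml             ┃      
             ┃   [x] logger.go               ┃      
             ┃   [ ] utils.md                ┃      
             ┃                               ┃      


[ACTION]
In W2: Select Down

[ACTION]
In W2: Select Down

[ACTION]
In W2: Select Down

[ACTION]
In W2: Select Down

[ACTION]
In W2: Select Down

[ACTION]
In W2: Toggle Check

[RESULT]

                                                    
               ┏━━━━━━━━━━━━━━━━━━━━━━━━━━━━━━━━━━━━
               ┃ Sli┏━━━━━━━━━━━━━━━━━━━━━━━━━━┓    
               ┠────┃ FileViewer               ┃────
               ┃┌───┠──────────────────────────┨    
               ┃│  2┃const path = require('pat▲┃    
               ┃├───┃const fs = require('fs');█┃    
               ┃│ 11┃import { useState } from ░┃    
               ┃├───┃                         ░┃    
             ┏━━━━━━━━━━━━━━━━━━━━━━━━━━━━━━━┓░┃    
             ┃ CheckboxTree                  ┃░┃    
             ┠───────────────────────────────┨░┃━━━━
             ┃ [-] project/                  ┃░┃    
             ┃   [x] parser.html             ┃░┃    
             ┃   [ ] database.toml           ┃░┃    
             ┃   [x] main.html               ┃░┃    
             ┃   [x] config.md               ┃░┃    
             ┃   [ ] auth.json               ┃▼┃    
             ┃   [x] auth.ts                 ┃━┛    
             ┃>  [x] parser.yaml             ┃      
             ┃   [x] logger.go               ┃      
             ┃   [ ] utils.md                ┃      
             ┃                               ┃      


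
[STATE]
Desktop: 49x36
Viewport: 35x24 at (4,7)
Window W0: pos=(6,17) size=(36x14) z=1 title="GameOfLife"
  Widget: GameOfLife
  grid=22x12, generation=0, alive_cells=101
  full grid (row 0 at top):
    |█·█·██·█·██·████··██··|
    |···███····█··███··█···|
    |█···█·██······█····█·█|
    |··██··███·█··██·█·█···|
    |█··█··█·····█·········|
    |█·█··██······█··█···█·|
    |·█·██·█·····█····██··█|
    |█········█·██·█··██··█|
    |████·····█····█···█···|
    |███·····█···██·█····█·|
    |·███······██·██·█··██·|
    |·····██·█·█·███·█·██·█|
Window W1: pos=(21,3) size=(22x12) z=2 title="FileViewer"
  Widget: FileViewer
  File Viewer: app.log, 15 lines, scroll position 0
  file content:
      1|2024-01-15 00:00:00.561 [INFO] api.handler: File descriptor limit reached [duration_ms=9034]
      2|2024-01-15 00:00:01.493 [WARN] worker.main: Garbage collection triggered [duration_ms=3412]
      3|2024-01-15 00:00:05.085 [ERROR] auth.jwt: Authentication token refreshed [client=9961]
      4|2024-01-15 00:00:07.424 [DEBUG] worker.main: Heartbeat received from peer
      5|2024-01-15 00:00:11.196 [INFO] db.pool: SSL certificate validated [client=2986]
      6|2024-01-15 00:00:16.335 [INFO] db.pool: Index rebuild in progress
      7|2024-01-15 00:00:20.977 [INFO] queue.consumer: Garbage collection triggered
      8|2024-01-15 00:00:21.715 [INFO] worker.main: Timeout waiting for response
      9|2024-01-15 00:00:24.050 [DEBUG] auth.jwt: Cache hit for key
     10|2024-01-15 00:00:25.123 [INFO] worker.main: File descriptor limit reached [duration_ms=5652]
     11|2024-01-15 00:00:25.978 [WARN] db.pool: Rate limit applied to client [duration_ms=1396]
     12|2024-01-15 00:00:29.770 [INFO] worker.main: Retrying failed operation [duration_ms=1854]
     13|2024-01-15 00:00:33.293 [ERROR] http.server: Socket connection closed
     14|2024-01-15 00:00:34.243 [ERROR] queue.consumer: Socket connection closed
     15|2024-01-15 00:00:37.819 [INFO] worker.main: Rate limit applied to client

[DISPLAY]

                 ┃2024-01-15 00:00:
                 ┃2024-01-15 00:00:
                 ┃2024-01-15 00:00:
                 ┃2024-01-15 00:00:
                 ┃2024-01-15 00:00:
                 ┃2024-01-15 00:00:
                 ┃2024-01-15 00:00:
                 ┗━━━━━━━━━━━━━━━━━
                                   
                                   
  ┏━━━━━━━━━━━━━━━━━━━━━━━━━━━━━━━━
  ┃ GameOfLife                     
  ┠────────────────────────────────
  ┃Gen: 0                          
  ┃···███····█··███··█···          
  ┃█···█·██······█····█·█          
  ┃··██··███·█··██·█·█···          
  ┃█··█··█·····█·········          
  ┃█·█··██······█··█···█·          
  ┃·█·██·█·····█····██··█          
  ┃█········█·██·█··██··█          
  ┃████·····█····█···█···          
  ┃███·····█···██·█····█·          
  ┗━━━━━━━━━━━━━━━━━━━━━━━━━━━━━━━━


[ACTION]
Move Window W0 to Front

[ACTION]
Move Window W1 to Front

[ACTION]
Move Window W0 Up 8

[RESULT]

                 ┃2024-01-15 00:00:
                 ┃2024-01-15 00:00:
  ┏━━━━━━━━━━━━━━┃2024-01-15 00:00:
  ┃ GameOfLife   ┃2024-01-15 00:00:
  ┠──────────────┃2024-01-15 00:00:
  ┃Gen: 0        ┃2024-01-15 00:00:
  ┃···███····█··█┃2024-01-15 00:00:
  ┃█···█·██······┗━━━━━━━━━━━━━━━━━
  ┃··██··███·█··██·█·█···          
  ┃█··█··█·····█·········          
  ┃█·█··██······█··█···█·          
  ┃·█·██·█·····█····██··█          
  ┃█········█·██·█··██··█          
  ┃████·····█····█···█···          
  ┃███·····█···██·█····█·          
  ┗━━━━━━━━━━━━━━━━━━━━━━━━━━━━━━━━
                                   
                                   
                                   
                                   
                                   
                                   
                                   
                                   


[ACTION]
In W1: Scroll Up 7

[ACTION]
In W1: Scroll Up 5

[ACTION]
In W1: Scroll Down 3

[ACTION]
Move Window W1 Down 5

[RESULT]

                                   
                 ┏━━━━━━━━━━━━━━━━━
  ┏━━━━━━━━━━━━━━┃ FileViewer      
  ┃ GameOfLife   ┠─────────────────
  ┠──────────────┃2024-01-15 00:00:
  ┃Gen: 0        ┃2024-01-15 00:00:
  ┃···███····█··█┃2024-01-15 00:00:
  ┃█···█·██······┃2024-01-15 00:00:
  ┃··██··███·█··█┃2024-01-15 00:00:
  ┃█··█··█·····█·┃2024-01-15 00:00:
  ┃█·█··██······█┃2024-01-15 00:00:
  ┃·█·██·█·····█·┃2024-01-15 00:00:
  ┃█········█·██·┗━━━━━━━━━━━━━━━━━
  ┃████·····█····█···█···          
  ┃███·····█···██·█····█·          
  ┗━━━━━━━━━━━━━━━━━━━━━━━━━━━━━━━━
                                   
                                   
                                   
                                   
                                   
                                   
                                   
                                   


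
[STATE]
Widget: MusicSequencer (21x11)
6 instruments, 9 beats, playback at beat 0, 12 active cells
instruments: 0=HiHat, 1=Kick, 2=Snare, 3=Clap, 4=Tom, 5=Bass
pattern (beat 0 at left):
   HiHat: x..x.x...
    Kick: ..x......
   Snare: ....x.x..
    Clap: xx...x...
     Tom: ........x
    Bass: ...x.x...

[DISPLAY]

      ▼12345678      
 HiHat█··█·█···      
  Kick··█······      
 Snare····█·█··      
  Clap██···█···      
   Tom········█      
  Bass···█·█···      
                     
                     
                     
                     


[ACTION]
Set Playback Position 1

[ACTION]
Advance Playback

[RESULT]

      01▼345678      
 HiHat█··█·█···      
  Kick··█······      
 Snare····█·█··      
  Clap██···█···      
   Tom········█      
  Bass···█·█···      
                     
                     
                     
                     


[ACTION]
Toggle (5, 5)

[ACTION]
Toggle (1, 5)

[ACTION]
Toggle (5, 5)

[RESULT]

      01▼345678      
 HiHat█··█·█···      
  Kick··█··█···      
 Snare····█·█··      
  Clap██···█···      
   Tom········█      
  Bass···█·█···      
                     
                     
                     
                     


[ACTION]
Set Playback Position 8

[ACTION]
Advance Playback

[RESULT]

      ▼12345678      
 HiHat█··█·█···      
  Kick··█··█···      
 Snare····█·█··      
  Clap██···█···      
   Tom········█      
  Bass···█·█···      
                     
                     
                     
                     


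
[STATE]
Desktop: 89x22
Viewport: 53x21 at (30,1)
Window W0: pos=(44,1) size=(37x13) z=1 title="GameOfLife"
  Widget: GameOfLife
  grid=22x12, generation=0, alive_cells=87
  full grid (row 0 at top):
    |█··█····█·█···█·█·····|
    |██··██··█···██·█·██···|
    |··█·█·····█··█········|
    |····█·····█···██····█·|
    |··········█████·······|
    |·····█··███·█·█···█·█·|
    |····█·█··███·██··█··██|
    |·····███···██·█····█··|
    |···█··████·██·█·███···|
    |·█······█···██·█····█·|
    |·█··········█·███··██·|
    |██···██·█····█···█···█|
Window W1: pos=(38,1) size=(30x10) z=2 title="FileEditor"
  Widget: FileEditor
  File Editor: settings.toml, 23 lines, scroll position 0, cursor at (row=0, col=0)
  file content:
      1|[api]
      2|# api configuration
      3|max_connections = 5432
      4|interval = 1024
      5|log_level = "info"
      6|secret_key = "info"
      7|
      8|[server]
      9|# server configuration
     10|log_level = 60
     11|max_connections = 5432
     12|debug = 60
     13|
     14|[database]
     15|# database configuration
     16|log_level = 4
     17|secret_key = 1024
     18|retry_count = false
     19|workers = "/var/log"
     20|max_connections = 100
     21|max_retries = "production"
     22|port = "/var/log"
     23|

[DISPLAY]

        ┏━━━━━━━━━━━━━━━━━━━━━━━━━━━━┓━━━━━━━━━━━━┓  
        ┃ FileEditor                 ┃            ┃  
        ┠────────────────────────────┨────────────┨  
        ┃█api]                      ▲┃            ┃  
        ┃# api configuration        █┃            ┃  
        ┃max_connections = 5432     ░┃            ┃  
        ┃interval = 1024            ░┃            ┃  
        ┃log_level = "info"         ░┃            ┃  
        ┃secret_key = "info"        ▼┃            ┃  
        ┗━━━━━━━━━━━━━━━━━━━━━━━━━━━━┛            ┃  
              ┃···█··████·██·█·███···             ┃  
              ┃·█······█···██·█····█·             ┃  
              ┗━━━━━━━━━━━━━━━━━━━━━━━━━━━━━━━━━━━┛  
                                                     
                                                     
                                                     
                                                     
                                                     
                                                     
                                                     
                                                     


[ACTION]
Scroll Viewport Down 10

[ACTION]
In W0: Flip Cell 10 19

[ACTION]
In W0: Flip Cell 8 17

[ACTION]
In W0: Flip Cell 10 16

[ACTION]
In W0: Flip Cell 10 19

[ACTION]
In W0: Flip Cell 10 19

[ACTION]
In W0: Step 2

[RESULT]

        ┏━━━━━━━━━━━━━━━━━━━━━━━━━━━━┓━━━━━━━━━━━━┓  
        ┃ FileEditor                 ┃            ┃  
        ┠────────────────────────────┨────────────┨  
        ┃█api]                      ▲┃            ┃  
        ┃# api configuration        █┃            ┃  
        ┃max_connections = 5432     ░┃            ┃  
        ┃interval = 1024            ░┃            ┃  
        ┃log_level = "info"         ░┃            ┃  
        ┃secret_key = "info"        ▼┃            ┃  
        ┗━━━━━━━━━━━━━━━━━━━━━━━━━━━━┛            ┃  
              ┃········███····█·█····             ┃  
              ┃·██·····███·····█··█··             ┃  
              ┗━━━━━━━━━━━━━━━━━━━━━━━━━━━━━━━━━━━┛  
                                                     
                                                     
                                                     
                                                     
                                                     
                                                     
                                                     
                                                     


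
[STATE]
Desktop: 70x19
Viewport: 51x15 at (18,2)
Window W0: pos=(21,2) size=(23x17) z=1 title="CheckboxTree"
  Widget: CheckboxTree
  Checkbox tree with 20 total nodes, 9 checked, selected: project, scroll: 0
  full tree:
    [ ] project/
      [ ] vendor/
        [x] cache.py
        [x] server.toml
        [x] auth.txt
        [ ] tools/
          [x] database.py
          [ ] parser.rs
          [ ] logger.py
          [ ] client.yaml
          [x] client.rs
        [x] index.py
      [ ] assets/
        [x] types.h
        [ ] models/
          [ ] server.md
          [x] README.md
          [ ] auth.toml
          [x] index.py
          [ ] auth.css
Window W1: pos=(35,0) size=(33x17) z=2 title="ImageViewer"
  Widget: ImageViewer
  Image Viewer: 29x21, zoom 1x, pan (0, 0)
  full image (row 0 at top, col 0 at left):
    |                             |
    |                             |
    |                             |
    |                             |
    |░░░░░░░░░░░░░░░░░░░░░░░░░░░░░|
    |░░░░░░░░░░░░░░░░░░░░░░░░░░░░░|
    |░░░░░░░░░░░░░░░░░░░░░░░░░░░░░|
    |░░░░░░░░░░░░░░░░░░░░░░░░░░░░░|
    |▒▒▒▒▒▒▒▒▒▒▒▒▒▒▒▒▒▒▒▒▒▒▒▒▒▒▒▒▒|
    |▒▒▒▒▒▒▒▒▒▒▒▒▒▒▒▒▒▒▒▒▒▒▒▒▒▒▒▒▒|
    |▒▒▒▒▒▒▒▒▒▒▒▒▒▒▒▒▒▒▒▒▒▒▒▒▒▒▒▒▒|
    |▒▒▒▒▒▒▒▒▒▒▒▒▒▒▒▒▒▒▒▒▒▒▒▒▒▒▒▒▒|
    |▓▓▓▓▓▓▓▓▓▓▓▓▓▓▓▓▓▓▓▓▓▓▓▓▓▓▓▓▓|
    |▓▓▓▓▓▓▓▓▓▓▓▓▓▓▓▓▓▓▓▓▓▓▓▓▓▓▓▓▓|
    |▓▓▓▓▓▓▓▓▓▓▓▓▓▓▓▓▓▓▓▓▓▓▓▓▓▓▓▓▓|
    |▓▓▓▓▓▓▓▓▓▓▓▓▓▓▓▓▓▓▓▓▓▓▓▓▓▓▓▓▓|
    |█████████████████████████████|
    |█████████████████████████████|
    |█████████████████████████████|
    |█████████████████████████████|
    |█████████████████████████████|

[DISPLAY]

   ┏━━━━━━━━━━━━━┠───────────────────────────────┨ 
   ┃ CheckboxTree┃                               ┃ 
   ┠─────────────┃                               ┃ 
   ┃>[-] project/┃                               ┃ 
   ┃   [-] vendor┃                               ┃ 
   ┃     [x] cach┃░░░░░░░░░░░░░░░░░░░░░░░░░░░░░  ┃ 
   ┃     [x] serv┃░░░░░░░░░░░░░░░░░░░░░░░░░░░░░  ┃ 
   ┃     [x] auth┃░░░░░░░░░░░░░░░░░░░░░░░░░░░░░  ┃ 
   ┃     [-] tool┃░░░░░░░░░░░░░░░░░░░░░░░░░░░░░  ┃ 
   ┃       [x] da┃▒▒▒▒▒▒▒▒▒▒▒▒▒▒▒▒▒▒▒▒▒▒▒▒▒▒▒▒▒  ┃ 
   ┃       [ ] pa┃▒▒▒▒▒▒▒▒▒▒▒▒▒▒▒▒▒▒▒▒▒▒▒▒▒▒▒▒▒  ┃ 
   ┃       [ ] lo┃▒▒▒▒▒▒▒▒▒▒▒▒▒▒▒▒▒▒▒▒▒▒▒▒▒▒▒▒▒  ┃ 
   ┃       [ ] cl┃▒▒▒▒▒▒▒▒▒▒▒▒▒▒▒▒▒▒▒▒▒▒▒▒▒▒▒▒▒  ┃ 
   ┃       [x] cl┃▓▓▓▓▓▓▓▓▓▓▓▓▓▓▓▓▓▓▓▓▓▓▓▓▓▓▓▓▓  ┃ 
   ┃     [x] inde┗━━━━━━━━━━━━━━━━━━━━━━━━━━━━━━━┛ 


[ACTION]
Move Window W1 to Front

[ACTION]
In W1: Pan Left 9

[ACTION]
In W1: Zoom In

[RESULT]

   ┏━━━━━━━━━━━━━┠───────────────────────────────┨ 
   ┃ CheckboxTree┃                               ┃ 
   ┠─────────────┃                               ┃ 
   ┃>[-] project/┃                               ┃ 
   ┃   [-] vendor┃                               ┃ 
   ┃     [x] cach┃                               ┃ 
   ┃     [x] serv┃                               ┃ 
   ┃     [x] auth┃                               ┃ 
   ┃     [-] tool┃                               ┃ 
   ┃       [x] da┃░░░░░░░░░░░░░░░░░░░░░░░░░░░░░░░┃ 
   ┃       [ ] pa┃░░░░░░░░░░░░░░░░░░░░░░░░░░░░░░░┃ 
   ┃       [ ] lo┃░░░░░░░░░░░░░░░░░░░░░░░░░░░░░░░┃ 
   ┃       [ ] cl┃░░░░░░░░░░░░░░░░░░░░░░░░░░░░░░░┃ 
   ┃       [x] cl┃░░░░░░░░░░░░░░░░░░░░░░░░░░░░░░░┃ 
   ┃     [x] inde┗━━━━━━━━━━━━━━━━━━━━━━━━━━━━━━━┛ 


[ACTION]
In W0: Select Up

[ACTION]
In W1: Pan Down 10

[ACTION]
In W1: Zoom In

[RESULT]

   ┏━━━━━━━━━━━━━┠───────────────────────────────┨ 
   ┃ CheckboxTree┃                               ┃ 
   ┠─────────────┃                               ┃ 
   ┃>[-] project/┃░░░░░░░░░░░░░░░░░░░░░░░░░░░░░░░┃ 
   ┃   [-] vendor┃░░░░░░░░░░░░░░░░░░░░░░░░░░░░░░░┃ 
   ┃     [x] cach┃░░░░░░░░░░░░░░░░░░░░░░░░░░░░░░░┃ 
   ┃     [x] serv┃░░░░░░░░░░░░░░░░░░░░░░░░░░░░░░░┃ 
   ┃     [x] auth┃░░░░░░░░░░░░░░░░░░░░░░░░░░░░░░░┃ 
   ┃     [-] tool┃░░░░░░░░░░░░░░░░░░░░░░░░░░░░░░░┃ 
   ┃       [x] da┃░░░░░░░░░░░░░░░░░░░░░░░░░░░░░░░┃ 
   ┃       [ ] pa┃░░░░░░░░░░░░░░░░░░░░░░░░░░░░░░░┃ 
   ┃       [ ] lo┃░░░░░░░░░░░░░░░░░░░░░░░░░░░░░░░┃ 
   ┃       [ ] cl┃░░░░░░░░░░░░░░░░░░░░░░░░░░░░░░░┃ 
   ┃       [x] cl┃░░░░░░░░░░░░░░░░░░░░░░░░░░░░░░░┃ 
   ┃     [x] inde┗━━━━━━━━━━━━━━━━━━━━━━━━━━━━━━━┛ 


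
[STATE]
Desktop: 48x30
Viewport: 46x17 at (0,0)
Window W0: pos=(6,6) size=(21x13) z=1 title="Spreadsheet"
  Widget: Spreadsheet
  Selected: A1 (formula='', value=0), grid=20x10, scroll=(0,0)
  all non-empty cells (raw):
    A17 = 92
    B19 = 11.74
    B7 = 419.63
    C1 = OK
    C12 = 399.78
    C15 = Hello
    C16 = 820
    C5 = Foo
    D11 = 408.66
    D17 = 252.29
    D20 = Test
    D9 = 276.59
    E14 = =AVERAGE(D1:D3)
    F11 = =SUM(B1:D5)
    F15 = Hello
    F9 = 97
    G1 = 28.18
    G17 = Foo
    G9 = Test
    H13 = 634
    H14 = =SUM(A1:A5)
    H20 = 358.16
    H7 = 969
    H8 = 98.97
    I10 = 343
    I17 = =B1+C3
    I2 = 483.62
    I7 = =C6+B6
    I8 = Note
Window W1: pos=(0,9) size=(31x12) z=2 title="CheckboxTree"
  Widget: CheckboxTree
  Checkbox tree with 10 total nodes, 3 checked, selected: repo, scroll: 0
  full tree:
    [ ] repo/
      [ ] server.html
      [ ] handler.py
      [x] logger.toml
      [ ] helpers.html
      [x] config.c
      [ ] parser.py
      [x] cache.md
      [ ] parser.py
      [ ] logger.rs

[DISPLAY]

                                              
                                              
                                              
                                              
                                              
                                              
      ┏━━━━━━━━━━━━━━━━━━━┓                   
      ┃ Spreadsheet       ┃                   
      ┠───────────────────┨                   
┏━━━━━━━━━━━━━━━━━━━━━━━━━━━━━┓               
┃ CheckboxTree                ┃               
┠─────────────────────────────┨               
┃>[-] repo/                   ┃               
┃   [ ] server.html           ┃               
┃   [ ] handler.py            ┃               
┃   [x] logger.toml           ┃               
┃   [ ] helpers.html          ┃               


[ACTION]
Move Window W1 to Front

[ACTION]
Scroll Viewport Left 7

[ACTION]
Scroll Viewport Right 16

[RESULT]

                                              
                                              
                                              
                                              
                                              
                                              
    ┏━━━━━━━━━━━━━━━━━━━┓                     
    ┃ Spreadsheet       ┃                     
    ┠───────────────────┨                     
━━━━━━━━━━━━━━━━━━━━━━━━━━━━┓                 
CheckboxTree                ┃                 
────────────────────────────┨                 
[-] repo/                   ┃                 
  [ ] server.html           ┃                 
  [ ] handler.py            ┃                 
  [x] logger.toml           ┃                 
  [ ] helpers.html          ┃                 


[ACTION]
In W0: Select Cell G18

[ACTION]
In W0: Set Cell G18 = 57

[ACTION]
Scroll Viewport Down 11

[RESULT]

────────────────────────────┨                 
[-] repo/                   ┃                 
  [ ] server.html           ┃                 
  [ ] handler.py            ┃                 
  [x] logger.toml           ┃                 
  [ ] helpers.html          ┃                 
  [x] config.c              ┃                 
  [ ] parser.py             ┃                 
  [x] cache.md              ┃                 
━━━━━━━━━━━━━━━━━━━━━━━━━━━━┛                 
                                              
                                              
                                              
                                              
                                              
                                              
                                              


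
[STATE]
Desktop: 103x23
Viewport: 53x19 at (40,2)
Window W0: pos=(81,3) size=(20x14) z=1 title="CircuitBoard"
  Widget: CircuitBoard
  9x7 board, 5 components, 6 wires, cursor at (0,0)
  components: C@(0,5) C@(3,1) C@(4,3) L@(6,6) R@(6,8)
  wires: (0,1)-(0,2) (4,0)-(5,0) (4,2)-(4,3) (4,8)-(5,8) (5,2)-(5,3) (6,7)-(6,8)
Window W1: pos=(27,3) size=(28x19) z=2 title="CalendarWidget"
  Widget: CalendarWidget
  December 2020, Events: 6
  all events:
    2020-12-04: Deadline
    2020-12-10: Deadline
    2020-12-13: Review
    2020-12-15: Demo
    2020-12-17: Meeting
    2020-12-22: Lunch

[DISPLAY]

                                                     
━━━━━━━━━━━━━━┓                          ┏━━━━━━━━━━━
get           ┃                          ┃ CircuitBoa
──────────────┨                          ┠───────────
er 2020       ┃                          ┃   0 1 2 3 
Fr Sa Su      ┃                          ┃0  [.]  · ─
 4*  5  6     ┃                          ┃           
 11 12 13*    ┃                          ┃1          
* 18 19 20    ┃                          ┃           
 25 26 27     ┃                          ┃2          
              ┃                          ┃           
              ┃                          ┃3       C  
              ┃                          ┃           
              ┃                          ┃4   ·      
              ┃                          ┗━━━━━━━━━━━
              ┃                                      
              ┃                                      
              ┃                                      
              ┃                                      


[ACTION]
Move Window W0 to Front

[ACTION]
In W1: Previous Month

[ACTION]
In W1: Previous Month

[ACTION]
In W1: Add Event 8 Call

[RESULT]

                                                     
━━━━━━━━━━━━━━┓                          ┏━━━━━━━━━━━
get           ┃                          ┃ CircuitBoa
──────────────┨                          ┠───────────
er 2020       ┃                          ┃   0 1 2 3 
Fr Sa Su      ┃                          ┃0  [.]  · ─
 2  3  4      ┃                          ┃           
  9 10 11     ┃                          ┃1          
16 17 18      ┃                          ┃           
23 24 25      ┃                          ┃2          
30 31         ┃                          ┃           
              ┃                          ┃3       C  
              ┃                          ┃           
              ┃                          ┃4   ·      
              ┃                          ┗━━━━━━━━━━━
              ┃                                      
              ┃                                      
              ┃                                      
              ┃                                      


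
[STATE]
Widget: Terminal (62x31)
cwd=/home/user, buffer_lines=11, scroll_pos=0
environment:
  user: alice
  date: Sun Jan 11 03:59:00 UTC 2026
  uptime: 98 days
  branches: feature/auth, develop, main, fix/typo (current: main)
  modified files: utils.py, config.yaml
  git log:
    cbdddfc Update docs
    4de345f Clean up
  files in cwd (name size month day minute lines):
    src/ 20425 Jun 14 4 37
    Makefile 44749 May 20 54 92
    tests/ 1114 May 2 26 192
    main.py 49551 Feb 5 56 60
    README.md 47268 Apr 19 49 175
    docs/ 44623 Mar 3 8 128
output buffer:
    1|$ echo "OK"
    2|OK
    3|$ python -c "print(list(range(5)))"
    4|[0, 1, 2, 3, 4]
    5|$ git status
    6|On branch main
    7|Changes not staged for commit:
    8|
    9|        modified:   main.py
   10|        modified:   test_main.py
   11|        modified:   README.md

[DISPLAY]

$ echo "OK"                                                   
OK                                                            
$ python -c "print(list(range(5)))"                           
[0, 1, 2, 3, 4]                                               
$ git status                                                  
On branch main                                                
Changes not staged for commit:                                
                                                              
        modified:   main.py                                   
        modified:   test_main.py                              
        modified:   README.md                                 
$ █                                                           
                                                              
                                                              
                                                              
                                                              
                                                              
                                                              
                                                              
                                                              
                                                              
                                                              
                                                              
                                                              
                                                              
                                                              
                                                              
                                                              
                                                              
                                                              
                                                              


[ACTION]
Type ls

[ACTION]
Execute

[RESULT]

$ echo "OK"                                                   
OK                                                            
$ python -c "print(list(range(5)))"                           
[0, 1, 2, 3, 4]                                               
$ git status                                                  
On branch main                                                
Changes not staged for commit:                                
                                                              
        modified:   main.py                                   
        modified:   test_main.py                              
        modified:   README.md                                 
$ ls                                                          
src/  Makefile  tests/  main.py  README.md  docs/             
$ █                                                           
                                                              
                                                              
                                                              
                                                              
                                                              
                                                              
                                                              
                                                              
                                                              
                                                              
                                                              
                                                              
                                                              
                                                              
                                                              
                                                              
                                                              


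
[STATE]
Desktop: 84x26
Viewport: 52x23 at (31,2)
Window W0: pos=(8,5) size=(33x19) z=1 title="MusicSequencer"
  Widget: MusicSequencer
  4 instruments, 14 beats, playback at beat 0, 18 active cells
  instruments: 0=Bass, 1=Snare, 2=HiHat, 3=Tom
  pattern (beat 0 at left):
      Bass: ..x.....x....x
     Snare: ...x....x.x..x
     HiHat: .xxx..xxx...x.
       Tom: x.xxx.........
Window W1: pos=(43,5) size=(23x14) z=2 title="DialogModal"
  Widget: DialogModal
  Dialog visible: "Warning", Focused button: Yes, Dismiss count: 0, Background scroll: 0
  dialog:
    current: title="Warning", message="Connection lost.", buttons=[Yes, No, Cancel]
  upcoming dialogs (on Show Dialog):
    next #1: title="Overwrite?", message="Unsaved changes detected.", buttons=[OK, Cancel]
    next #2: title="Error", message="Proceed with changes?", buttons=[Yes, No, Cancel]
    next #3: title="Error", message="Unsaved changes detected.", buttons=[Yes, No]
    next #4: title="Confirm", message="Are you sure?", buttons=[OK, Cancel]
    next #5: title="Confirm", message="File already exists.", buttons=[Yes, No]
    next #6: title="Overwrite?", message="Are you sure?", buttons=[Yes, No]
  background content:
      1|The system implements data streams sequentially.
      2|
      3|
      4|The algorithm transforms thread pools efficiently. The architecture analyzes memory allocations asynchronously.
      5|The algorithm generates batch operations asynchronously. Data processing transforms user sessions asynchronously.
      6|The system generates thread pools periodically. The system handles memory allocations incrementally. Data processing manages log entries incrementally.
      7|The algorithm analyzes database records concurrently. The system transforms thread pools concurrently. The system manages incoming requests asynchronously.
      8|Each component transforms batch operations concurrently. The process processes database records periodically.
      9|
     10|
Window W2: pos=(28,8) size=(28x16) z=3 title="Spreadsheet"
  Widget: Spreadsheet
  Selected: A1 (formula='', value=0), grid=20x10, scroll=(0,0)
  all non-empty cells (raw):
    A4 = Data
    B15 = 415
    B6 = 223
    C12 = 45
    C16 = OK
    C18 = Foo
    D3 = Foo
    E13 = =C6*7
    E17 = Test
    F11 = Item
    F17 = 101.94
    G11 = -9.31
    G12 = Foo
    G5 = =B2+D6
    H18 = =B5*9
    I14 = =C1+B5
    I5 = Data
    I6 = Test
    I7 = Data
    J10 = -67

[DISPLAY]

                                                    
                                                    
                                                    
━━━━━━━━━┓  ┏━━━━━━━━━━━━━━━━━━━━━┓                 
         ┃  ┃ DialogModal         ┃                 
─────────┨  ┠─────────────────────┨                 
━━━━━━━━━━━━━━━━━━━━━━━━┓mplements┃                 
preadsheet              ┃         ┃                 
────────────────────────┨──────┐  ┃                 
:                       ┃ng    │fo┃                 
     A       B       C  ┃n lost│at┃                 
------------------------┃   Can│s ┃                 
1      [0]       0      ┃──────┘ze┃                 
2        0       0      ┃nt transf┃                 
3        0       0      ┃         ┃                 
4 Data           0      ┃         ┃                 
5        0       0      ┃━━━━━━━━━┛                 
6        0     223      ┃                           
7        0       0      ┃                           
8        0       0      ┃                           
9        0       0      ┃                           
━━━━━━━━━━━━━━━━━━━━━━━━┛                           
                                                    


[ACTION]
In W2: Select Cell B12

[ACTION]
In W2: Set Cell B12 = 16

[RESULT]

                                                    
                                                    
                                                    
━━━━━━━━━┓  ┏━━━━━━━━━━━━━━━━━━━━━┓                 
         ┃  ┃ DialogModal         ┃                 
─────────┨  ┠─────────────────────┨                 
━━━━━━━━━━━━━━━━━━━━━━━━┓mplements┃                 
preadsheet              ┃         ┃                 
────────────────────────┨──────┐  ┃                 
2: 16                   ┃ng    │fo┃                 
     A       B       C  ┃n lost│at┃                 
------------------------┃   Can│s ┃                 
1        0       0      ┃──────┘ze┃                 
2        0       0      ┃nt transf┃                 
3        0       0      ┃         ┃                 
4 Data           0      ┃         ┃                 
5        0       0      ┃━━━━━━━━━┛                 
6        0     223      ┃                           
7        0       0      ┃                           
8        0       0      ┃                           
9        0       0      ┃                           
━━━━━━━━━━━━━━━━━━━━━━━━┛                           
                                                    


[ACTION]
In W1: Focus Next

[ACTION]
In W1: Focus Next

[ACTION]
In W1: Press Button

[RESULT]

                                                    
                                                    
                                                    
━━━━━━━━━┓  ┏━━━━━━━━━━━━━━━━━━━━━┓                 
         ┃  ┃ DialogModal         ┃                 
─────────┨  ┠─────────────────────┨                 
━━━━━━━━━━━━━━━━━━━━━━━━┓mplements┃                 
preadsheet              ┃         ┃                 
────────────────────────┨         ┃                 
2: 16                   ┃m transfo┃                 
     A       B       C  ┃m generat┃                 
------------------------┃enerates ┃                 
1        0       0      ┃m analyze┃                 
2        0       0      ┃nt transf┃                 
3        0       0      ┃         ┃                 
4 Data           0      ┃         ┃                 
5        0       0      ┃━━━━━━━━━┛                 
6        0     223      ┃                           
7        0       0      ┃                           
8        0       0      ┃                           
9        0       0      ┃                           
━━━━━━━━━━━━━━━━━━━━━━━━┛                           
                                                    
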